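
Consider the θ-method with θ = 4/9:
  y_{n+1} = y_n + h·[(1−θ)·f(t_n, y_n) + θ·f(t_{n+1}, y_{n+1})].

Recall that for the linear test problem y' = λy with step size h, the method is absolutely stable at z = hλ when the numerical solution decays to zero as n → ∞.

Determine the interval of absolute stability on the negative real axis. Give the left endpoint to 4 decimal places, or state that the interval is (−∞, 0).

(-18.0000, 0).

On y'=λy, z=hλ:
  y_{n+1} = y_n + z·[5/9·y_n + 4/9·y_{n+1}] ⇒ (1 − 4/9z)y_{n+1} = (1 + 5/9z)y_n
  Hence R(z) = (1 + 5/9z)/(1 − 4/9z).

Find x<0 with |R(x)|<1.
x=-1.04: |R|=0.2888
R=−1: 1+5/9x = −1+4/9x ⇒ -1/9x=2 ⇒ x=2/(-1/9)=-18.0000
Confirm numerically:
  x=-13.375: |R|=0.92600 <1
  x=-12.680: |R|=0.91092 <1
  x=-11.042: |R|=0.86913 <1
  x=-8.841: |R|=0.79355 <1
  x=-18.503: |R|=1.00606 >1
  x=-18.451: |R|=1.00545 >1
Interval (-18.0000, 0).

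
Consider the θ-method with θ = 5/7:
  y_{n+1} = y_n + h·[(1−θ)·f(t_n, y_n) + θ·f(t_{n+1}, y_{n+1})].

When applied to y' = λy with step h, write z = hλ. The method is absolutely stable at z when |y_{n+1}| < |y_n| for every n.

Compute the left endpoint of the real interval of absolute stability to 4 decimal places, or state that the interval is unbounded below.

interval (−∞, 0).

Test eqn y'=λy, z=hλ:
  y_{n+1} = y_n + z·[2/7·y_n + 5/7·y_{n+1}] ⇒ (1 − 5/7z)y_{n+1} = (1 + 2/7z)y_n
  R(z) = (1 + 2/7z)/(1 − 5/7z).

Boundary: |R(x)|=1, x<0.
x=-1.75: |R|=0.2222
x=-2: |R|=0.1765
x=-10: |R|=0.2281
x=-100: |R|=0.3807
θ=5/7≥1/2 ⇒ |1+2/7x|<|1−5/7x| ∀x<0 ⇒ interval (−∞,0).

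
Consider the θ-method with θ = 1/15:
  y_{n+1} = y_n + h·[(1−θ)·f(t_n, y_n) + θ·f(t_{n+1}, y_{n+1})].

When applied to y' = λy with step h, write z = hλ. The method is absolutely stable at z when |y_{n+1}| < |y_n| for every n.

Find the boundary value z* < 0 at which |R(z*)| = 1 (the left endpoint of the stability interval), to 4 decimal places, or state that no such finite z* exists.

Set f=λy, z=hλ:
  y_{n+1} = y_n + z·[14/15·y_n + 1/15·y_{n+1}] ⇒ (1 − 1/15z)y_{n+1} = (1 + 14/15z)y_n
  ⇒ R(z) = (1 + 14/15z)/(1 − 1/15z).

Solve |R(x)|<1 on ℝ⁻.
x=-0.9: |R|=0.1509
R=−1: 1+14/15x = −1+1/15x ⇒ -13/15x=2 ⇒ x=2/(-13/15)=-2.3077
Confirm numerically:
  x=-1.671: |R|=0.50351 <1
  x=-1.241: |R|=0.14617 <1
  x=-1.225: |R|=0.13251 <1
  x=-2.859: |R|=1.40131 >1
  x=-2.605: |R|=1.21954 >1
  x=-2.406: |R|=1.07342 >1
Interval (-2.3077, 0).

z* = -2.3077.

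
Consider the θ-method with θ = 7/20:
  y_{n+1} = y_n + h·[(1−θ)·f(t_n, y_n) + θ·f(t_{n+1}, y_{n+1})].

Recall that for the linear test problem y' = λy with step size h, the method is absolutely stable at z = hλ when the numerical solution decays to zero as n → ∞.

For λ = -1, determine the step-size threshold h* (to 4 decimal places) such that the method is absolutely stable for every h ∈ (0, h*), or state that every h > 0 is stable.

With y'=λy (z=hλ):
  y_{n+1} = y_n + z·[13/20·y_n + 7/20·y_{n+1}] ⇒ (1 − 7/20z)y_{n+1} = (1 + 13/20z)y_n
  R(z) = (1 + 13/20z)/(1 − 7/20z).

Find x<0 with |R(x)|<1.
x=-0.47: |R|=0.5964
R=−1: 1+13/20x = −1+7/20x ⇒ -3/10x=2 ⇒ x=2/(-3/10)=-6.6667
Confirm numerically:
  x=-6.155: |R|=0.95134 <1
  x=-4.486: |R|=0.74546 <1
  x=-3.954: |R|=0.65863 <1
  x=-3.406: |R|=0.55376 <1
  x=-7.262: |R|=1.05043 >1
  x=-6.864: |R|=1.01740 >1
  x=-6.846: |R|=1.01584 >1
So |R|<1 on (-6.6667, 0).

(-6.6667,0); λ=-1 ⇒ h* = (20/3)/1 = 6.6667.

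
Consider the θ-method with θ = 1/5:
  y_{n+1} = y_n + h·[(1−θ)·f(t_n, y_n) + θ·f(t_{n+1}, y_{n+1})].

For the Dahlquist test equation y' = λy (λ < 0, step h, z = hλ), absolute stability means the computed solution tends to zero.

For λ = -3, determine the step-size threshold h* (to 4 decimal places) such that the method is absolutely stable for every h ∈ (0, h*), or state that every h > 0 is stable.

With y'=λy (z=hλ):
  y_{n+1} = y_n + z·[4/5·y_n + 1/5·y_{n+1}] ⇒ (1 − 1/5z)y_{n+1} = (1 + 4/5z)y_n
  Hence R(z) = (1 + 4/5z)/(1 − 1/5z).

Find x<0 with |R(x)|<1.
x=-0.64: |R|=0.4326
R=−1: 1+4/5x = −1+1/5x ⇒ -3/5x=2 ⇒ x=2/(-3/5)=-3.3333
Confirm numerically:
  x=-2.565: |R|=0.69531 <1
  x=-2.363: |R|=0.60464 <1
  x=-1.831: |R|=0.34021 <1
  x=-1.375: |R|=0.07843 <1
  x=-3.888: |R|=1.18722 >1
  x=-3.504: |R|=1.06021 >1
So |R|<1 on (-3.3333, 0).

(-3.3333,0); λ=-3 ⇒ h* = (10/3)/3 = 1.1111.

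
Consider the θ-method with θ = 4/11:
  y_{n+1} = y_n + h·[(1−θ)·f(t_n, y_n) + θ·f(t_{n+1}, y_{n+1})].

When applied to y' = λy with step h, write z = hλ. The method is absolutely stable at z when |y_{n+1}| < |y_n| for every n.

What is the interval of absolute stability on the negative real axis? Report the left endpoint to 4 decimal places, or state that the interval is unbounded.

z∈(-7.3333,0).

On y'=λy, z=hλ:
  y_{n+1} = y_n + z·[7/11·y_n + 4/11·y_{n+1}] ⇒ (1 − 4/11z)y_{n+1} = (1 + 7/11z)y_n
  Hence R(z) = (1 + 7/11z)/(1 − 4/11z).

Need |R(x)|<1, x<0.
x=-0.9: |R|=0.3219
R=−1: 1+7/11x = −1+4/11x ⇒ -3/11x=2 ⇒ x=2/(-3/11)=-7.3333
Confirm numerically:
  x=-6.141: |R|=0.89942 <1
  x=-5.228: |R|=0.80208 <1
  x=-5.174: |R|=0.79562 <1
  x=-3.050: |R|=0.44612 <1
  x=-7.866: |R|=1.03763 >1
  x=-7.826: |R|=1.03494 >1
So |R|<1 on (-7.3333, 0).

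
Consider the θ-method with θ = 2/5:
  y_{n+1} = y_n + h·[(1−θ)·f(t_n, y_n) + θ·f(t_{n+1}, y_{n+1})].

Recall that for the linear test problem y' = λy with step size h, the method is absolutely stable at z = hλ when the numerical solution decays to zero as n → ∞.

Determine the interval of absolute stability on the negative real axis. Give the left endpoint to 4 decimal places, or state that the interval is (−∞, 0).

z∈(-10.0000,0).

Set f=λy, z=hλ:
  y_{n+1} = y_n + z·[3/5·y_n + 2/5·y_{n+1}] ⇒ (1 − 2/5z)y_{n+1} = (1 + 3/5z)y_n
  ⇒ R(z) = (1 + 3/5z)/(1 − 2/5z).

Solve |R(x)|<1 on ℝ⁻.
x=-0.68: |R|=0.4654
R=−1: 1+3/5x = −1+2/5x ⇒ -1/5x=2 ⇒ x=2/(-1/5)=-10.0000
Confirm numerically:
  x=-6.726: |R|=0.82257 <1
  x=-6.630: |R|=0.81544 <1
  x=-5.902: |R|=0.75613 <1
  x=-4.528: |R|=0.61070 <1
  x=-10.445: |R|=1.01719 >1
  x=-10.112: |R|=1.00444 >1
Stable set (-10.0000, 0).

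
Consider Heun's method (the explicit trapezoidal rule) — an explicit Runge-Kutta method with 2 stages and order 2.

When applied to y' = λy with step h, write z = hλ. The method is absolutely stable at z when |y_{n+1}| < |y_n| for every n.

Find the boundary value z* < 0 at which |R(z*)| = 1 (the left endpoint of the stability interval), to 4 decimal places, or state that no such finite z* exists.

z* = -2.0000.

On y'=λy, z=hλ:
  order 2, 2-stage ⇒ R(z)=1+z+z^2/2
  (e.g. R(-0.47)=0.64045, |R|=0.64045)

Find x<0 with |R(x)|<1.
x=-0.47: |R|=0.6404
|R(-2.4)|=1.4800 |R(-1.99)|=0.9900 |R(-1.39)|=0.5760
Bisect:
  x_lo=-2.6153 |R|=1.8046  x_hi=-0.3271 |R|=0.7264
  mid=-1.47120 |R|=0.61101 →hi
  mid=-2.04324 |R|=1.04417 →lo
  mid=-1.75722 |R|=0.78669 →hi
  mid=-1.90023 |R|=0.90521 →hi
  mid=-1.97173 |R|=0.97213 →hi
  mid=-2.00749 |R|=1.00751 →lo
  mid=-1.98961 |R|=0.98966 →hi
  mid=-1.99855 |R|=0.99855 →hi
  mid=-2.00302 |R|=1.00302 →lo
  mid=-2.00078 |R|=1.00078 →lo
  ...
  [-2.00008,-1.99995] ⇒ x*=-2.0000
Stable set (-2.0000, 0).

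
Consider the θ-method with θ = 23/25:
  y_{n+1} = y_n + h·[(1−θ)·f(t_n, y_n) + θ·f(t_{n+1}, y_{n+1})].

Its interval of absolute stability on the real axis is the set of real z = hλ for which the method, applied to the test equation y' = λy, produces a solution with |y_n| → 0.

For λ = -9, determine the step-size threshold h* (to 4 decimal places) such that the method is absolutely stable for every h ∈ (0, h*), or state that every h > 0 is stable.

(−∞, 0) — no finite endpoint. Any h>0 works for λ=-9.

Set f=λy, z=hλ:
  y_{n+1} = y_n + z·[2/25·y_n + 23/25·y_{n+1}] ⇒ (1 − 23/25z)y_{n+1} = (1 + 2/25z)y_n
  ⇒ R(z) = (1 + 2/25z)/(1 − 23/25z).

Need |R(x)|<1, x<0.
x=-1.53: |R|=0.3645
x=-2: |R|=0.2958
x=-10: |R|=0.0196
x=-100: |R|=0.0753
θ=23/25≥1/2 ⇒ |1+2/25x|<|1−23/25x| ∀x<0 ⇒ unbounded interval.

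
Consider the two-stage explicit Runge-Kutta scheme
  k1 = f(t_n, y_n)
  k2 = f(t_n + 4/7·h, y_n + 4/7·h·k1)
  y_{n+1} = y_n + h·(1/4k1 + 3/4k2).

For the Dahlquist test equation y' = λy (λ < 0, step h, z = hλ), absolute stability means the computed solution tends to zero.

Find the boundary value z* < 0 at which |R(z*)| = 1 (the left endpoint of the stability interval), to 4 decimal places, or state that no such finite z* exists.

z* = -2.3333.

With y'=λy (z=hλ):
  k1=λy_n ⇒ h·k1=z·y_n;  k2=λ(1+4/7z)y_n ⇒ h·k2=z(1+4/7z)y_n
  y_{n+1}/y_n = 1 + 1/4z + 3/4z(1+4/7z) = 1 + z + 3/7z²
  Hence R(z) = 1 + z + 3/7z².

Find x<0 with |R(x)|<1.
x=-1.67: |R|=0.5252
R=1: x+3/7x²=0 ⇒ x=−7/3=-2.3333; min R=1−1/(4·3/7)=0.4167>−1
Confirm numerically:
  x=-2.206: |R|=0.87962 <1
  x=-1.792: |R|=0.58426 <1
  x=-1.285: |R|=0.42267 <1
  x=-0.990: |R|=0.43004 <1
  x=-2.675: |R|=1.39170 >1
  x=-2.373: |R|=1.04034 >1
Stable set (-2.3333, 0).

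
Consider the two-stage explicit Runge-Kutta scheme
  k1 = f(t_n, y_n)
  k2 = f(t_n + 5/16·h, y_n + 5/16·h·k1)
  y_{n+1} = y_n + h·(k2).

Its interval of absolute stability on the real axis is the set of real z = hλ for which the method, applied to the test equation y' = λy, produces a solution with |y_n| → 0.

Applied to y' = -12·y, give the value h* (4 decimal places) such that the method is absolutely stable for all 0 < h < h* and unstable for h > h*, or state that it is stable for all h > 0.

(-3.2000,0); λ=-12 ⇒ h* = (16/5)/12 = 0.2667.

On y'=λy, z=hλ:
  k1=λy_n ⇒ h·k1=z·y_n;  k2=λ(1+5/16z)y_n ⇒ h·k2=z(1+5/16z)y_n
  y_{n+1}/y_n = 1 + z(1+5/16z) = 1 + z + 5/16z²
  Hence R(z) = 1 + z + 5/16z².

Solve |R(x)|<1 on ℝ⁻.
x=-1.14: |R|=0.2661
R=1: x+5/16x²=0 ⇒ x=−16/5=-3.2000; min R=1−1/(4·5/16)=0.2000>−1
Confirm numerically:
  x=-2.648: |R|=0.54322 <1
  x=-1.782: |R|=0.21035 <1
  x=-1.592: |R|=0.20002 <1
  x=-3.789: |R|=1.69741 >1
  x=-3.724: |R|=1.60981 >1
  x=-3.507: |R|=1.33645 >1
Interval (-3.2000, 0).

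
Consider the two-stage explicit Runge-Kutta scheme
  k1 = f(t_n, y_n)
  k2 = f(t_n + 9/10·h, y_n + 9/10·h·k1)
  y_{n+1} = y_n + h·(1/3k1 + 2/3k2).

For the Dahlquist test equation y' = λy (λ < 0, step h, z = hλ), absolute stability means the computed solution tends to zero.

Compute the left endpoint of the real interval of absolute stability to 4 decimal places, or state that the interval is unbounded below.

left endpoint -1.6667.

Test eqn y'=λy, z=hλ:
  k1=λy_n ⇒ h·k1=z·y_n;  k2=λ(1+9/10z)y_n ⇒ h·k2=z(1+9/10z)y_n
  y_{n+1}/y_n = 1 + 1/3z + 2/3z(1+9/10z) = 1 + z + 3/5z²
  so R(z) = 1 + z + 3/5z².

Find x<0 with |R(x)|<1.
x=-1.4: |R|=0.7760
R=1: x+3/5x²=0 ⇒ x=−5/3=-1.6667; min R=1−1/(4·3/5)=0.5833>−1
Confirm numerically:
  x=-1.602: |R|=0.93784 <1
  x=-1.398: |R|=0.77464 <1
  x=-0.993: |R|=0.59863 <1
  x=-1.800: |R|=1.14400 >1
  x=-1.774: |R|=1.11425 >1
Stable set (-1.6667, 0).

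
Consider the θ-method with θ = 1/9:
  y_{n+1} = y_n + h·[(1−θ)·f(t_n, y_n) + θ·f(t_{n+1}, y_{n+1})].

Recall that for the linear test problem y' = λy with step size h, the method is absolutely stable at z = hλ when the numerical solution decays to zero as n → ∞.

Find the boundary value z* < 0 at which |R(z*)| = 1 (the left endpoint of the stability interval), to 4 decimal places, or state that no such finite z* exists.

With y'=λy (z=hλ):
  y_{n+1} = y_n + z·[8/9·y_n + 1/9·y_{n+1}] ⇒ (1 − 1/9z)y_{n+1} = (1 + 8/9z)y_n
  R(z) = (1 + 8/9z)/(1 − 1/9z).

Solve |R(x)|<1 on ℝ⁻.
x=-0.89: |R|=0.1901
R=−1: 1+8/9x = −1+1/9x ⇒ -7/9x=2 ⇒ x=2/(-7/9)=-2.5714
Confirm numerically:
  x=-2.085: |R|=0.69283 <1
  x=-1.574: |R|=0.33970 <1
  x=-1.451: |R|=0.24955 <1
  x=-3.150: |R|=1.33333 >1
  x=-2.666: |R|=1.05675 >1
So |R|<1 on (-2.5714, 0).

left endpoint -2.5714.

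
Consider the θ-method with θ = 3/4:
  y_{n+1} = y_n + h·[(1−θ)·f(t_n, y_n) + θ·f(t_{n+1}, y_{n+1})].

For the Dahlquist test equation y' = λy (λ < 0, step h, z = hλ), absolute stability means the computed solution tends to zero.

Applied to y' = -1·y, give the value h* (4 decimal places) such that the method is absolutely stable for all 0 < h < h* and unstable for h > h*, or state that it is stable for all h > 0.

unbounded; (−∞, 0). Any h>0 works for λ=-1.

Test eqn y'=λy, z=hλ:
  y_{n+1} = y_n + z·[1/4·y_n + 3/4·y_{n+1}] ⇒ (1 − 3/4z)y_{n+1} = (1 + 1/4z)y_n
  so R(z) = (1 + 1/4z)/(1 − 3/4z).

Need |R(x)|<1, x<0.
x=-1.27: |R|=0.3496
x=-2: |R|=0.2000
x=-10: |R|=0.1765
x=-100: |R|=0.3158
θ=3/4≥1/2 ⇒ |1+1/4x|<|1−3/4x| ∀x<0 ⇒ unbounded interval.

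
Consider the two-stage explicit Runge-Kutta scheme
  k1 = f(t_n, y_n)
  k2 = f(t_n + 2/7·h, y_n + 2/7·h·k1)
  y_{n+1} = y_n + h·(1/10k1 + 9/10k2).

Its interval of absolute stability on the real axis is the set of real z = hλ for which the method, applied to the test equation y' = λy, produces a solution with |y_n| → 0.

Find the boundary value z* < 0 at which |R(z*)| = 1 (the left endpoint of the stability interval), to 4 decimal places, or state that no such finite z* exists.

left endpoint -3.8889.

On y'=λy, z=hλ:
  k1=λy_n ⇒ h·k1=z·y_n;  k2=λ(1+2/7z)y_n ⇒ h·k2=z(1+2/7z)y_n
  y_{n+1}/y_n = 1 + 1/10z + 9/10z(1+2/7z) = 1 + z + 9/35z²
  so R(z) = 1 + z + 9/35z².

Boundary: |R(x)|=1, x<0.
x=-0.61: |R|=0.4857
R=1: x+9/35x²=0 ⇒ x=−35/9=-3.8889; min R=1−1/(4·9/35)=0.0278>−1
Confirm numerically:
  x=-3.256: |R|=0.47011 <1
  x=-3.137: |R|=0.39348 <1
  x=-3.010: |R|=0.31974 <1
  x=-2.392: |R|=0.07929 <1
  x=-4.358: |R|=1.52570 >1
  x=-4.093: |R|=1.21482 >1
Stable set (-3.8889, 0).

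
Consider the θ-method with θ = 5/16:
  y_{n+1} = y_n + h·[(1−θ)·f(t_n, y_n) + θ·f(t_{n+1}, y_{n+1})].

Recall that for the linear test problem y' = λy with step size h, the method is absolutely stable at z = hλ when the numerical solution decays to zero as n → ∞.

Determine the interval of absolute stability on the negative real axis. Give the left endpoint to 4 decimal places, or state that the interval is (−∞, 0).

z∈(-5.3333,0).

On y'=λy, z=hλ:
  y_{n+1} = y_n + z·[11/16·y_n + 5/16·y_{n+1}] ⇒ (1 − 5/16z)y_{n+1} = (1 + 11/16z)y_n
  R(z) = (1 + 11/16z)/(1 − 5/16z).

Boundary: |R(x)|=1, x<0.
x=-0.39: |R|=0.6524
R=−1: 1+11/16x = −1+5/16x ⇒ -3/8x=2 ⇒ x=2/(-3/8)=-5.3333
Confirm numerically:
  x=-4.700: |R|=0.90380 <1
  x=-4.215: |R|=0.81902 <1
  x=-4.082: |R|=0.79379 <1
  x=-2.945: |R|=0.53360 <1
  x=-5.813: |R|=1.06386 >1
  x=-5.465: |R|=1.01823 >1
  x=-5.411: |R|=1.01082 >1
Stable set (-5.3333, 0).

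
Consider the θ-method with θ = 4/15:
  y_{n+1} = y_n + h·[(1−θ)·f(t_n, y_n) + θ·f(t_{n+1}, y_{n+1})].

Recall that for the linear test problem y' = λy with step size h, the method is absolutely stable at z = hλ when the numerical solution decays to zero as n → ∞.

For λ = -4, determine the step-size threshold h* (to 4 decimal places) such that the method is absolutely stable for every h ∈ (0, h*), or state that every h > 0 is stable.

Test eqn y'=λy, z=hλ:
  y_{n+1} = y_n + z·[11/15·y_n + 4/15·y_{n+1}] ⇒ (1 − 4/15z)y_{n+1} = (1 + 11/15z)y_n
  Hence R(z) = (1 + 11/15z)/(1 − 4/15z).

Solve |R(x)|<1 on ℝ⁻.
x=-0.38: |R|=0.6550
R=−1: 1+11/15x = −1+4/15x ⇒ -7/15x=2 ⇒ x=2/(-7/15)=-4.2857
Confirm numerically:
  x=-4.087: |R|=0.95563 <1
  x=-2.650: |R|=0.55273 <1
  x=-1.795: |R|=0.21393 <1
  x=-4.750: |R|=1.09559 >1
  x=-4.709: |R|=1.08757 >1
So |R|<1 on (-4.2857, 0).

(-4.2857,0); λ=-4 ⇒ h* = (30/7)/4 = 1.0714.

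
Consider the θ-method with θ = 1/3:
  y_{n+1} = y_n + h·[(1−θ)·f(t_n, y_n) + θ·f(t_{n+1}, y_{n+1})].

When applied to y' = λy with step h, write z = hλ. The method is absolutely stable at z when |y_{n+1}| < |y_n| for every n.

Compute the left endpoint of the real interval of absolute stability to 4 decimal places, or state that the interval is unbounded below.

left endpoint -6.0000.

Set f=λy, z=hλ:
  y_{n+1} = y_n + z·[2/3·y_n + 1/3·y_{n+1}] ⇒ (1 − 1/3z)y_{n+1} = (1 + 2/3z)y_n
  Hence R(z) = (1 + 2/3z)/(1 − 1/3z).

Find x<0 with |R(x)|<1.
x=-0.41: |R|=0.6393
R=−1: 1+2/3x = −1+1/3x ⇒ -1/3x=2 ⇒ x=2/(-1/3)=-6.0000
Confirm numerically:
  x=-5.422: |R|=0.93137 <1
  x=-3.922: |R|=0.69980 <1
  x=-3.439: |R|=0.60227 <1
  x=-3.256: |R|=0.56138 <1
  x=-6.243: |R|=1.02629 >1
  x=-6.154: |R|=1.01682 >1
  x=-6.063: |R|=1.00695 >1
Stable set (-6.0000, 0).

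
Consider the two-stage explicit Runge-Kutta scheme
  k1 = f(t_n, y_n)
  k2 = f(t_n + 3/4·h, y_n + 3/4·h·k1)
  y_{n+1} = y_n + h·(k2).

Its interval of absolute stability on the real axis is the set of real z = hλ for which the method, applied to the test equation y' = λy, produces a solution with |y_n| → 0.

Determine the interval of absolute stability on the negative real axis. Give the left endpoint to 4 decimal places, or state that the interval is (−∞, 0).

z∈(-1.3333,0).

Set f=λy, z=hλ:
  k1=λy_n ⇒ h·k1=z·y_n;  k2=λ(1+3/4z)y_n ⇒ h·k2=z(1+3/4z)y_n
  y_{n+1}/y_n = 1 + z(1+3/4z) = 1 + z + 3/4z²
  so R(z) = 1 + z + 3/4z².

Find x<0 with |R(x)|<1.
x=-0.99: |R|=0.7451
R=1: x+3/4x²=0 ⇒ x=−4/3=-1.3333; min R=1−1/(4·3/4)=0.6667>−1
Confirm numerically:
  x=-1.255: |R|=0.92627 <1
  x=-1.106: |R|=0.81143 <1
  x=-0.850: |R|=0.69188 <1
  x=-1.723: |R|=1.50355 >1
  x=-1.358: |R|=1.02512 >1
Interval (-1.3333, 0).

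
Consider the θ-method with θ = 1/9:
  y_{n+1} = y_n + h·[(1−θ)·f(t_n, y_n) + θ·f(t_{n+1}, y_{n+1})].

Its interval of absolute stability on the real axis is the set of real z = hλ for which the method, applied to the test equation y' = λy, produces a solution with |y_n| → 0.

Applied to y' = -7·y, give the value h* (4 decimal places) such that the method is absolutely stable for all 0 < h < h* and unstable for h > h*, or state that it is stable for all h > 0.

(-2.5714,0); λ=-7 ⇒ h* = (18/7)/7 = 0.3673.

Test eqn y'=λy, z=hλ:
  y_{n+1} = y_n + z·[8/9·y_n + 1/9·y_{n+1}] ⇒ (1 − 1/9z)y_{n+1} = (1 + 8/9z)y_n
  ⇒ R(z) = (1 + 8/9z)/(1 − 1/9z).

Need |R(x)|<1, x<0.
x=-0.97: |R|=0.1244
R=−1: 1+8/9x = −1+1/9x ⇒ -7/9x=2 ⇒ x=2/(-7/9)=-2.5714
Confirm numerically:
  x=-1.885: |R|=0.55857 <1
  x=-1.867: |R|=0.54624 <1
  x=-1.710: |R|=0.43697 <1
  x=-3.092: |R|=1.30136 >1
  x=-2.826: |R|=1.15068 >1
So |R|<1 on (-2.5714, 0).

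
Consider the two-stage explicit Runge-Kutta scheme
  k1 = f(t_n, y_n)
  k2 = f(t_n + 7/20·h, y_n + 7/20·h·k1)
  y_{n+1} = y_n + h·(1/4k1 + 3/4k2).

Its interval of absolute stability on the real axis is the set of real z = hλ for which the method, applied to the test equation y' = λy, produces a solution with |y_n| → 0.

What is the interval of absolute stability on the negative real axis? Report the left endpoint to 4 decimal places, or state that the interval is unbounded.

With y'=λy (z=hλ):
  k1=λy_n ⇒ h·k1=z·y_n;  k2=λ(1+7/20z)y_n ⇒ h·k2=z(1+7/20z)y_n
  y_{n+1}/y_n = 1 + 1/4z + 3/4z(1+7/20z) = 1 + z + 21/80z²
  Hence R(z) = 1 + z + 21/80z².

Find x<0 with |R(x)|<1.
x=-0.31: |R|=0.7152
R=1: x+21/80x²=0 ⇒ x=−80/21=-3.8095; min R=1−1/(4·21/80)=0.0476>−1
Confirm numerically:
  x=-3.668: |R|=0.86373 <1
  x=-3.117: |R|=0.43337 <1
  x=-2.940: |R|=0.32895 <1
  x=-2.778: |R|=0.24779 <1
  x=-3.953: |R|=1.14888 >1
  x=-3.853: |R|=1.04397 >1
Interval (-3.8095, 0).

z∈(-3.8095,0).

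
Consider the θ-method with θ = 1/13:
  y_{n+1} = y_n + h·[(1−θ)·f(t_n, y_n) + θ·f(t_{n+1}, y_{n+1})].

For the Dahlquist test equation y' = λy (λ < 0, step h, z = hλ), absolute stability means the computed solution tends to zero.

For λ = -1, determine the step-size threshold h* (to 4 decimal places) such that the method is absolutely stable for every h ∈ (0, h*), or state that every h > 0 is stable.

Test eqn y'=λy, z=hλ:
  y_{n+1} = y_n + z·[12/13·y_n + 1/13·y_{n+1}] ⇒ (1 − 1/13z)y_{n+1} = (1 + 12/13z)y_n
  Hence R(z) = (1 + 12/13z)/(1 − 1/13z).

Boundary: |R(x)|=1, x<0.
x=-0.5: |R|=0.5185
R=−1: 1+12/13x = −1+1/13x ⇒ -11/13x=2 ⇒ x=2/(-11/13)=-2.3636
Confirm numerically:
  x=-1.909: |R|=0.66457 <1
  x=-1.799: |R|=0.58031 <1
  x=-1.366: |R|=0.23611 <1
  x=-1.261: |R|=0.14950 <1
  x=-2.890: |R|=1.36438 >1
  x=-2.580: |R|=1.15276 >1
  x=-2.409: |R|=1.03238 >1
Stable set (-2.3636, 0).

(-2.3636,0); λ=-1 ⇒ h* = (26/11)/1 = 2.3636.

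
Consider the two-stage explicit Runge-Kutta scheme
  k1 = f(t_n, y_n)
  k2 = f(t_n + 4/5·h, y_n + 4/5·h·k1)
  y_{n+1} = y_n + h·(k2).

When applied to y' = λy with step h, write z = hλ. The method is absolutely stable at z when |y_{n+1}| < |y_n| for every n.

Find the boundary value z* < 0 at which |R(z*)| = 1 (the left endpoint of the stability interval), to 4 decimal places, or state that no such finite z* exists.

left endpoint -1.2500.

Set f=λy, z=hλ:
  k1=λy_n ⇒ h·k1=z·y_n;  k2=λ(1+4/5z)y_n ⇒ h·k2=z(1+4/5z)y_n
  y_{n+1}/y_n = 1 + z(1+4/5z) = 1 + z + 4/5z²
  so R(z) = 1 + z + 4/5z².

Find x<0 with |R(x)|<1.
x=-0.71: |R|=0.6933
R=1: x+4/5x²=0 ⇒ x=−5/4=-1.2500; min R=1−1/(4·4/5)=0.6875>−1
Confirm numerically:
  x=-1.055: |R|=0.83542 <1
  x=-0.982: |R|=0.78946 <1
  x=-0.953: |R|=0.77357 <1
  x=-0.556: |R|=0.69131 <1
  x=-1.472: |R|=1.26143 >1
  x=-1.392: |R|=1.15813 >1
Stable set (-1.2500, 0).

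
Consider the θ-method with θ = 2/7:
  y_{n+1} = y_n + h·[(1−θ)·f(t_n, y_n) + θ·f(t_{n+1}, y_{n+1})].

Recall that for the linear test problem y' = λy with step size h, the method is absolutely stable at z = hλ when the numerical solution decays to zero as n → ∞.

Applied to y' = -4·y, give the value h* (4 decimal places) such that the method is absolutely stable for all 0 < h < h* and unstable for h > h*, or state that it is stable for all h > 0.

(-4.6667,0); λ=-4 ⇒ h* = (14/3)/4 = 1.1667.

On y'=λy, z=hλ:
  y_{n+1} = y_n + z·[5/7·y_n + 2/7·y_{n+1}] ⇒ (1 − 2/7z)y_{n+1} = (1 + 5/7z)y_n
  so R(z) = (1 + 5/7z)/(1 − 2/7z).

Solve |R(x)|<1 on ℝ⁻.
x=-0.56: |R|=0.5172
R=−1: 1+5/7x = −1+2/7x ⇒ -3/7x=2 ⇒ x=2/(-3/7)=-4.6667
Confirm numerically:
  x=-4.469: |R|=0.96279 <1
  x=-4.442: |R|=0.95757 <1
  x=-2.513: |R|=0.46275 <1
  x=-5.250: |R|=1.10000 >1
  x=-4.899: |R|=1.04149 >1
So |R|<1 on (-4.6667, 0).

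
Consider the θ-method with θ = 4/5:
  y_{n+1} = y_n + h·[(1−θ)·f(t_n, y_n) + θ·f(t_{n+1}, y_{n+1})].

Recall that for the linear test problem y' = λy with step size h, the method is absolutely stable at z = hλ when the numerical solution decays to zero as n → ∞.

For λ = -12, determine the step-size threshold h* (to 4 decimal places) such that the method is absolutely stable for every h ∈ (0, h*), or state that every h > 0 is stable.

With y'=λy (z=hλ):
  y_{n+1} = y_n + z·[1/5·y_n + 4/5·y_{n+1}] ⇒ (1 − 4/5z)y_{n+1} = (1 + 1/5z)y_n
  R(z) = (1 + 1/5z)/(1 − 4/5z).

Find x<0 with |R(x)|<1.
x=-1.71: |R|=0.2779
x=-2: |R|=0.2308
x=-10: |R|=0.1111
x=-100: |R|=0.2346
θ=4/5≥1/2 ⇒ |1+1/5x|<|1−4/5x| ∀x<0 ⇒ interval (−∞,0).

(−∞, 0) — no finite endpoint. Any h>0 works for λ=-12.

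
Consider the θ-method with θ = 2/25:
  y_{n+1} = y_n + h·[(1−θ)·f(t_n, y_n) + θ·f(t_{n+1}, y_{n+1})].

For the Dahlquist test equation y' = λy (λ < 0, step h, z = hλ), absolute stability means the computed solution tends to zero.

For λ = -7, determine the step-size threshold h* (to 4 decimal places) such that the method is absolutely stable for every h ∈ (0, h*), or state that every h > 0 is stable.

With y'=λy (z=hλ):
  y_{n+1} = y_n + z·[23/25·y_n + 2/25·y_{n+1}] ⇒ (1 − 2/25z)y_{n+1} = (1 + 23/25z)y_n
  so R(z) = (1 + 23/25z)/(1 − 2/25z).

Need |R(x)|<1, x<0.
x=-1.28: |R|=0.1611
R=−1: 1+23/25x = −1+2/25x ⇒ -21/25x=2 ⇒ x=2/(-21/25)=-2.3810
Confirm numerically:
  x=-1.956: |R|=0.69134 <1
  x=-1.762: |R|=0.54431 <1
  x=-0.970: |R|=0.09985 <1
  x=-2.829: |R|=1.30690 >1
  x=-2.685: |R|=1.21024 >1
  x=-2.647: |R|=1.18443 >1
So |R|<1 on (-2.3810, 0).

(-2.3810,0); λ=-7 ⇒ h* = (50/21)/7 = 0.3401.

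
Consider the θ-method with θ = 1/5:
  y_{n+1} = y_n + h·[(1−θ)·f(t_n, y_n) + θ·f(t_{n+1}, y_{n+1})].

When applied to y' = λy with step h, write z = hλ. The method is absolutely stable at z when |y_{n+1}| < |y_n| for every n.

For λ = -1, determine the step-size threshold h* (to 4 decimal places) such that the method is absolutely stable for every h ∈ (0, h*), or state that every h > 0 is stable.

(-3.3333,0); λ=-1 ⇒ h* = (10/3)/1 = 3.3333.

On y'=λy, z=hλ:
  y_{n+1} = y_n + z·[4/5·y_n + 1/5·y_{n+1}] ⇒ (1 − 1/5z)y_{n+1} = (1 + 4/5z)y_n
  ⇒ R(z) = (1 + 4/5z)/(1 − 1/5z).

Boundary: |R(x)|=1, x<0.
x=-1.52: |R|=0.1656
R=−1: 1+4/5x = −1+1/5x ⇒ -3/5x=2 ⇒ x=2/(-3/5)=-3.3333
Confirm numerically:
  x=-2.264: |R|=0.55837 <1
  x=-2.160: |R|=0.50838 <1
  x=-1.879: |R|=0.36575 <1
  x=-1.382: |R|=0.08273 <1
  x=-3.385: |R|=1.01849 >1
  x=-3.371: |R|=1.01350 >1
Stable set (-3.3333, 0).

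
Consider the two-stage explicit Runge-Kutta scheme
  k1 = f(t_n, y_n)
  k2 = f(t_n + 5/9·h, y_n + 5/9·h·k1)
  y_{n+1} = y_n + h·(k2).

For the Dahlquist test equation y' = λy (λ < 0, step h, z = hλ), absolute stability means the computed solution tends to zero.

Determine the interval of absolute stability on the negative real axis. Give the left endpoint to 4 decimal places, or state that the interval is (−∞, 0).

z∈(-1.8000,0).

On y'=λy, z=hλ:
  k1=λy_n ⇒ h·k1=z·y_n;  k2=λ(1+5/9z)y_n ⇒ h·k2=z(1+5/9z)y_n
  y_{n+1}/y_n = 1 + z(1+5/9z) = 1 + z + 5/9z²
  Hence R(z) = 1 + z + 5/9z².

Need |R(x)|<1, x<0.
x=-0.84: |R|=0.5520
R=1: x+5/9x²=0 ⇒ x=−9/5=-1.8000; min R=1−1/(4·5/9)=0.5500>−1
Confirm numerically:
  x=-1.432: |R|=0.70724 <1
  x=-1.006: |R|=0.55624 <1
  x=-0.869: |R|=0.55053 <1
  x=-1.995: |R|=1.21613 >1
  x=-1.878: |R|=1.08138 >1
So |R|<1 on (-1.8000, 0).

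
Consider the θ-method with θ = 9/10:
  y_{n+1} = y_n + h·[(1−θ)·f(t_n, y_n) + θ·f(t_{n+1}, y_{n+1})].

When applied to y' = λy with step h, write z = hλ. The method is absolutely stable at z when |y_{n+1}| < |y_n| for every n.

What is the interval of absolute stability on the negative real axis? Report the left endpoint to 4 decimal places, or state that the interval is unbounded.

unbounded; (−∞, 0).

With y'=λy (z=hλ):
  y_{n+1} = y_n + z·[1/10·y_n + 9/10·y_{n+1}] ⇒ (1 − 9/10z)y_{n+1} = (1 + 1/10z)y_n
  Hence R(z) = (1 + 1/10z)/(1 − 9/10z).

Find x<0 with |R(x)|<1.
x=-0.77: |R|=0.5452
x=-2: |R|=0.2857
x=-10: |R|=0.0000
x=-100: |R|=0.0989
θ=9/10≥1/2 ⇒ |1+1/10x|<|1−9/10x| ∀x<0 ⇒ interval (−∞,0).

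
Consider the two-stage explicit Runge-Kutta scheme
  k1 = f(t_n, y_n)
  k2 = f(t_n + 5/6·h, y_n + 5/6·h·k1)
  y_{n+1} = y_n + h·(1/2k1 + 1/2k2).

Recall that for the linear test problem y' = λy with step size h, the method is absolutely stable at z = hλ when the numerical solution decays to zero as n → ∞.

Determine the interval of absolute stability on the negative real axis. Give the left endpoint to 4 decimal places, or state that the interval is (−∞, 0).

(-2.4000, 0).

Set f=λy, z=hλ:
  k1=λy_n ⇒ h·k1=z·y_n;  k2=λ(1+5/6z)y_n ⇒ h·k2=z(1+5/6z)y_n
  y_{n+1}/y_n = 1 + 1/2z + 1/2z(1+5/6z) = 1 + z + 5/12z²
  ⇒ R(z) = 1 + z + 5/12z².

Solve |R(x)|<1 on ℝ⁻.
x=-0.92: |R|=0.4327
R=1: x+5/12x²=0 ⇒ x=−12/5=-2.4000; min R=1−1/(4·5/12)=0.4000>−1
Confirm numerically:
  x=-2.243: |R|=0.85327 <1
  x=-1.998: |R|=0.66534 <1
  x=-1.306: |R|=0.40468 <1
  x=-1.258: |R|=0.40140 <1
  x=-2.731: |R|=1.37665 >1
  x=-2.658: |R|=1.28573 >1
  x=-2.598: |R|=1.21433 >1
So |R|<1 on (-2.4000, 0).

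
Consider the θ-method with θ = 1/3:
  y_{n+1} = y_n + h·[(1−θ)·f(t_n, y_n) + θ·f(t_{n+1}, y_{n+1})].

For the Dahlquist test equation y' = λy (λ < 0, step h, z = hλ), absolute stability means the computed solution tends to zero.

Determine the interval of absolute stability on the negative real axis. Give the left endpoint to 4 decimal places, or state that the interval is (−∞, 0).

(-6.0000, 0).

Set f=λy, z=hλ:
  y_{n+1} = y_n + z·[2/3·y_n + 1/3·y_{n+1}] ⇒ (1 − 1/3z)y_{n+1} = (1 + 2/3z)y_n
  ⇒ R(z) = (1 + 2/3z)/(1 − 1/3z).

Find x<0 with |R(x)|<1.
x=-1.13: |R|=0.1792
R=−1: 1+2/3x = −1+1/3x ⇒ -1/3x=2 ⇒ x=2/(-1/3)=-6.0000
Confirm numerically:
  x=-5.850: |R|=0.98305 <1
  x=-5.224: |R|=0.90564 <1
  x=-3.881: |R|=0.69205 <1
  x=-3.829: |R|=0.68209 <1
  x=-6.466: |R|=1.04923 >1
  x=-6.142: |R|=1.01553 >1
Interval (-6.0000, 0).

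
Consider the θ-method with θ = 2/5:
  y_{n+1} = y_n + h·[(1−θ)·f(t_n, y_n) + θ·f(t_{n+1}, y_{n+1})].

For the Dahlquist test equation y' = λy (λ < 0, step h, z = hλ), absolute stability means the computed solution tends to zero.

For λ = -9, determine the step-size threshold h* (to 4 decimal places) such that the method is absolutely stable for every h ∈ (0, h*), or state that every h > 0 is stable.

(-10.0000,0); λ=-9 ⇒ h* = (10)/9 = 1.1111.

With y'=λy (z=hλ):
  y_{n+1} = y_n + z·[3/5·y_n + 2/5·y_{n+1}] ⇒ (1 − 2/5z)y_{n+1} = (1 + 3/5z)y_n
  so R(z) = (1 + 3/5z)/(1 − 2/5z).

Find x<0 with |R(x)|<1.
x=-0.91: |R|=0.3328
R=−1: 1+3/5x = −1+2/5x ⇒ -1/5x=2 ⇒ x=2/(-1/5)=-10.0000
Confirm numerically:
  x=-7.914: |R|=0.89985 <1
  x=-5.945: |R|=0.75992 <1
  x=-5.140: |R|=0.68194 <1
  x=-10.558: |R|=1.02137 >1
  x=-10.478: |R|=1.01842 >1
  x=-10.225: |R|=1.00884 >1
So |R|<1 on (-10.0000, 0).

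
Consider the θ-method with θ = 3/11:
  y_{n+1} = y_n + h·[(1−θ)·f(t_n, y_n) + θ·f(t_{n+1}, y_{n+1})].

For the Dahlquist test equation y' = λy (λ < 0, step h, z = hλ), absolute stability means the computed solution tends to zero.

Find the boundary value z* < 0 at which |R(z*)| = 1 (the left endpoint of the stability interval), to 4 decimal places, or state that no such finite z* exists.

Set f=λy, z=hλ:
  y_{n+1} = y_n + z·[8/11·y_n + 3/11·y_{n+1}] ⇒ (1 − 3/11z)y_{n+1} = (1 + 8/11z)y_n
  ⇒ R(z) = (1 + 8/11z)/(1 − 3/11z).

Find x<0 with |R(x)|<1.
x=-0.65: |R|=0.4479
R=−1: 1+8/11x = −1+3/11x ⇒ -5/11x=2 ⇒ x=2/(-5/11)=-4.4000
Confirm numerically:
  x=-4.022: |R|=0.91806 <1
  x=-3.149: |R|=0.69409 <1
  x=-2.531: |R|=0.49739 <1
  x=-2.263: |R|=0.39935 <1
  x=-4.972: |R|=1.11036 >1
  x=-4.773: |R|=1.07366 >1
  x=-4.635: |R|=1.04718 >1
Interval (-4.4000, 0).

z* = -4.4000.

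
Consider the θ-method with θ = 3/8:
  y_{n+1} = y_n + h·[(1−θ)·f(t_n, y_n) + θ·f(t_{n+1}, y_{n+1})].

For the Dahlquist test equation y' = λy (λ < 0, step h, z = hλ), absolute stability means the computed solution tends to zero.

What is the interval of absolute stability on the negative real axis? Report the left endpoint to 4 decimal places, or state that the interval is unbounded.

z∈(-8.0000,0).

Set f=λy, z=hλ:
  y_{n+1} = y_n + z·[5/8·y_n + 3/8·y_{n+1}] ⇒ (1 − 3/8z)y_{n+1} = (1 + 5/8z)y_n
  R(z) = (1 + 5/8z)/(1 − 3/8z).

Boundary: |R(x)|=1, x<0.
x=-0.5: |R|=0.5789
R=−1: 1+5/8x = −1+3/8x ⇒ -1/4x=2 ⇒ x=2/(-1/4)=-8.0000
Confirm numerically:
  x=-6.114: |R|=0.85681 <1
  x=-6.071: |R|=0.85282 <1
  x=-3.779: |R|=0.56343 <1
  x=-8.345: |R|=1.02089 >1
  x=-8.280: |R|=1.01705 >1
So |R|<1 on (-8.0000, 0).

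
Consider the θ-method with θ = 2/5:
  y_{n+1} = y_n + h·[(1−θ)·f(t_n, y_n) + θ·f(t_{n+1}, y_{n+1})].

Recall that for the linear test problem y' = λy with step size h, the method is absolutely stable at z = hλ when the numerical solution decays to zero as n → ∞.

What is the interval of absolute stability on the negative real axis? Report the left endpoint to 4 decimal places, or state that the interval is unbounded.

(-10.0000, 0).

Test eqn y'=λy, z=hλ:
  y_{n+1} = y_n + z·[3/5·y_n + 2/5·y_{n+1}] ⇒ (1 − 2/5z)y_{n+1} = (1 + 3/5z)y_n
  Hence R(z) = (1 + 3/5z)/(1 − 2/5z).

Find x<0 with |R(x)|<1.
x=-1.75: |R|=0.0294
R=−1: 1+3/5x = −1+2/5x ⇒ -1/5x=2 ⇒ x=2/(-1/5)=-10.0000
Confirm numerically:
  x=-9.429: |R|=0.97607 <1
  x=-6.564: |R|=0.81046 <1
  x=-4.049: |R|=0.54566 <1
  x=-10.322: |R|=1.01256 >1
  x=-10.271: |R|=1.01061 >1
  x=-10.249: |R|=1.00977 >1
Interval (-10.0000, 0).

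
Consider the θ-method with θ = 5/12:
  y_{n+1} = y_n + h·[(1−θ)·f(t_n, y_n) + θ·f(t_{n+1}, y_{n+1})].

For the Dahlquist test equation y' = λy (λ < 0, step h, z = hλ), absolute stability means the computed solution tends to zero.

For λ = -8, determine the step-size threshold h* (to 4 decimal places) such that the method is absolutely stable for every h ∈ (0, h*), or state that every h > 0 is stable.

Test eqn y'=λy, z=hλ:
  y_{n+1} = y_n + z·[7/12·y_n + 5/12·y_{n+1}] ⇒ (1 − 5/12z)y_{n+1} = (1 + 7/12z)y_n
  Hence R(z) = (1 + 7/12z)/(1 − 5/12z).

Need |R(x)|<1, x<0.
x=-1.75: |R|=0.0120
R=−1: 1+7/12x = −1+5/12x ⇒ -1/6x=2 ⇒ x=2/(-1/6)=-12.0000
Confirm numerically:
  x=-11.530: |R|=0.98650 <1
  x=-11.343: |R|=0.98088 <1
  x=-10.687: |R|=0.95987 <1
  x=-10.680: |R|=0.95963 <1
  x=-12.193: |R|=1.00529 >1
  x=-12.138: |R|=1.00380 >1
Interval (-12.0000, 0).

(-12.0000,0); λ=-8 ⇒ h* = (12)/8 = 1.5000.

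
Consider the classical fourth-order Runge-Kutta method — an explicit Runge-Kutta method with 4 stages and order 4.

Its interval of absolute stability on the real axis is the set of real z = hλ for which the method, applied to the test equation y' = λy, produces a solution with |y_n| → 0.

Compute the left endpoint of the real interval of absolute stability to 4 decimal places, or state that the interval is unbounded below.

left endpoint -2.7853.

With y'=λy (z=hλ):
  order 4, 4-stage ⇒ R(z)=1+z+z^2/2+z^3/6+z^4/24
  (e.g. R(-0.86)=0.42658, |R|=0.42658)

Solve |R(x)|<1 on ℝ⁻.
x=-0.86: |R|=0.4266
|R(-1.54)|=0.2714 |R(-1.25)|=0.3075 |R(-1.21)|=0.3161
Bisect:
  x_lo=-3.2498 |R|=1.9580  x_hi=-0.3988 |R|=0.6712
  mid=-1.82431 |R|=0.28934 →hi
  mid=-2.53706 |R|=0.68585 →hi
  mid=-2.89343 |R|=1.17566 →lo
  mid=-2.71524 |R|=0.89942 →hi
  mid=-2.80434 |R|=1.02909 →lo
  mid=-2.75979 |R|=0.96223 →hi
  mid=-2.78206 |R|=0.99514 →hi
  mid=-2.79320 |R|=1.01199 →lo
  mid=-2.78763 |R|=1.00353 →lo
  mid=-2.78485 |R|=0.99933 →hi
  ...
  [-2.78537,-2.78520] ⇒ x*=-2.7853
So |R|<1 on (-2.7853, 0).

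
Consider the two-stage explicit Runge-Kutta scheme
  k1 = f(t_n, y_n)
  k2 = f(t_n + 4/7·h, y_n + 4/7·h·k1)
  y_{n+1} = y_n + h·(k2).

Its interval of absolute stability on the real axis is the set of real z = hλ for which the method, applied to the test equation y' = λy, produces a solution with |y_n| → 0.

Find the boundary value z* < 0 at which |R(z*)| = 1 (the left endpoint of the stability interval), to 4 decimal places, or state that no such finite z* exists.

left endpoint -1.7500.

With y'=λy (z=hλ):
  k1=λy_n ⇒ h·k1=z·y_n;  k2=λ(1+4/7z)y_n ⇒ h·k2=z(1+4/7z)y_n
  y_{n+1}/y_n = 1 + z(1+4/7z) = 1 + z + 4/7z²
  R(z) = 1 + z + 4/7z².

Find x<0 with |R(x)|<1.
x=-0.55: |R|=0.6229
R=1: x+4/7x²=0 ⇒ x=−7/4=-1.7500; min R=1−1/(4·4/7)=0.5625>−1
Confirm numerically:
  x=-1.297: |R|=0.66426 <1
  x=-0.902: |R|=0.56292 <1
  x=-0.803: |R|=0.56546 <1
  x=-2.334: |R|=1.77889 >1
  x=-2.247: |R|=1.63815 >1
Interval (-1.7500, 0).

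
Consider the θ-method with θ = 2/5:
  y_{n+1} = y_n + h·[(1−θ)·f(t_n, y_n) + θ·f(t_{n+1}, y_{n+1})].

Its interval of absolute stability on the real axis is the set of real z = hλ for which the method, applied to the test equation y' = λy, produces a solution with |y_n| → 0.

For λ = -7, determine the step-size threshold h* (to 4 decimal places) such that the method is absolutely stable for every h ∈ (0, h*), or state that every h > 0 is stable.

(-10.0000,0); λ=-7 ⇒ h* = (10)/7 = 1.4286.

With y'=λy (z=hλ):
  y_{n+1} = y_n + z·[3/5·y_n + 2/5·y_{n+1}] ⇒ (1 − 2/5z)y_{n+1} = (1 + 3/5z)y_n
  R(z) = (1 + 3/5z)/(1 − 2/5z).

Find x<0 with |R(x)|<1.
x=-0.71: |R|=0.4470
R=−1: 1+3/5x = −1+2/5x ⇒ -1/5x=2 ⇒ x=2/(-1/5)=-10.0000
Confirm numerically:
  x=-7.924: |R|=0.90042 <1
  x=-7.039: |R|=0.84480 <1
  x=-6.766: |R|=0.82549 <1
  x=-5.499: |R|=0.71865 <1
  x=-10.518: |R|=1.01990 >1
  x=-10.066: |R|=1.00263 >1
So |R|<1 on (-10.0000, 0).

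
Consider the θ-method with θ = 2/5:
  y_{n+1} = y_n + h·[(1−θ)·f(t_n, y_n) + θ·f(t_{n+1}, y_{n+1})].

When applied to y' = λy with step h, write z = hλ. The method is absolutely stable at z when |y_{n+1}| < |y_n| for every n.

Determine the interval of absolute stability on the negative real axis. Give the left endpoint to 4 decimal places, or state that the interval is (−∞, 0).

(-10.0000, 0).

Set f=λy, z=hλ:
  y_{n+1} = y_n + z·[3/5·y_n + 2/5·y_{n+1}] ⇒ (1 − 2/5z)y_{n+1} = (1 + 3/5z)y_n
  so R(z) = (1 + 3/5z)/(1 − 2/5z).

Solve |R(x)|<1 on ℝ⁻.
x=-0.44: |R|=0.6259
R=−1: 1+3/5x = −1+2/5x ⇒ -1/5x=2 ⇒ x=2/(-1/5)=-10.0000
Confirm numerically:
  x=-9.339: |R|=0.97208 <1
  x=-8.599: |R|=0.93689 <1
  x=-8.334: |R|=0.92311 <1
  x=-10.361: |R|=1.01403 >1
  x=-10.241: |R|=1.00946 >1
  x=-10.234: |R|=1.00919 >1
Interval (-10.0000, 0).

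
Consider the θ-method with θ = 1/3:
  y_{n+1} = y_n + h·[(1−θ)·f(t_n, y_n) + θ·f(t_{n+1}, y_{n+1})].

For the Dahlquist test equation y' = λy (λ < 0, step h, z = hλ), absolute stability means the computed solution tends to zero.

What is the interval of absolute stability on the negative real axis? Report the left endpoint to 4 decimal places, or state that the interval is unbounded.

z∈(-6.0000,0).

Test eqn y'=λy, z=hλ:
  y_{n+1} = y_n + z·[2/3·y_n + 1/3·y_{n+1}] ⇒ (1 − 1/3z)y_{n+1} = (1 + 2/3z)y_n
  so R(z) = (1 + 2/3z)/(1 − 1/3z).

Find x<0 with |R(x)|<1.
x=-0.57: |R|=0.5210
R=−1: 1+2/3x = −1+1/3x ⇒ -1/3x=2 ⇒ x=2/(-1/3)=-6.0000
Confirm numerically:
  x=-5.737: |R|=0.96990 <1
  x=-5.426: |R|=0.93188 <1
  x=-3.011: |R|=0.50274 <1
  x=-6.174: |R|=1.01897 >1
  x=-6.044: |R|=1.00487 >1
So |R|<1 on (-6.0000, 0).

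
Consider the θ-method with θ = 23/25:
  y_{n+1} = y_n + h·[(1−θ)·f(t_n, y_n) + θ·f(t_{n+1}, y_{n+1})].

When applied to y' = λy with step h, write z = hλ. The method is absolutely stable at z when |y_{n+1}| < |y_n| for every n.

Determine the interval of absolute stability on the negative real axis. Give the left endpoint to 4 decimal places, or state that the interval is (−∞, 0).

With y'=λy (z=hλ):
  y_{n+1} = y_n + z·[2/25·y_n + 23/25·y_{n+1}] ⇒ (1 − 23/25z)y_{n+1} = (1 + 2/25z)y_n
  ⇒ R(z) = (1 + 2/25z)/(1 − 23/25z).

Solve |R(x)|<1 on ℝ⁻.
x=-0.54: |R|=0.6392
x=-2: |R|=0.2958
x=-10: |R|=0.0196
x=-100: |R|=0.0753
θ=23/25≥1/2 ⇒ |1+2/25x|<|1−23/25x| ∀x<0 ⇒ interval (−∞,0).

(−∞, 0) — no finite endpoint.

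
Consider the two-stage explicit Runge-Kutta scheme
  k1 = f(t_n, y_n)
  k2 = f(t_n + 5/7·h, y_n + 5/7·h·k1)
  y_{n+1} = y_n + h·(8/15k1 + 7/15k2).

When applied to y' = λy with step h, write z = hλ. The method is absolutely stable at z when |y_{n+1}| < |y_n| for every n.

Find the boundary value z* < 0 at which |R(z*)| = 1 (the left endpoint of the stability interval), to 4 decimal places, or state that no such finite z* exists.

z* = -3.0000.

On y'=λy, z=hλ:
  k1=λy_n ⇒ h·k1=z·y_n;  k2=λ(1+5/7z)y_n ⇒ h·k2=z(1+5/7z)y_n
  y_{n+1}/y_n = 1 + 8/15z + 7/15z(1+5/7z) = 1 + z + 1/3z²
  ⇒ R(z) = 1 + z + 1/3z².

Boundary: |R(x)|=1, x<0.
x=-0.93: |R|=0.3583
R=1: x+1/3x²=0 ⇒ x=−3=-3.0000; min R=1−1/(4·1/3)=0.2500>−1
Confirm numerically:
  x=-2.238: |R|=0.43155 <1
  x=-2.016: |R|=0.33875 <1
  x=-1.644: |R|=0.25691 <1
  x=-3.371: |R|=1.41688 >1
  x=-3.366: |R|=1.41065 >1
So |R|<1 on (-3.0000, 0).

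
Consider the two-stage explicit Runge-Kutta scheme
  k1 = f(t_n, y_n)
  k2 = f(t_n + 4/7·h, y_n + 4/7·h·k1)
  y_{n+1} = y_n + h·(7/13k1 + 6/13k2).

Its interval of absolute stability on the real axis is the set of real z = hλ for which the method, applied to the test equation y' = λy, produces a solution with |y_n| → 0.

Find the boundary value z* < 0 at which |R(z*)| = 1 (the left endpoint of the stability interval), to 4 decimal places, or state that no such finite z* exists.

On y'=λy, z=hλ:
  k1=λy_n ⇒ h·k1=z·y_n;  k2=λ(1+4/7z)y_n ⇒ h·k2=z(1+4/7z)y_n
  y_{n+1}/y_n = 1 + 7/13z + 6/13z(1+4/7z) = 1 + z + 24/91z²
  R(z) = 1 + z + 24/91z².

Need |R(x)|<1, x<0.
x=-1.32: |R|=0.1395
R=1: x+24/91x²=0 ⇒ x=−91/24=-3.7917; min R=1−1/(4·24/91)=0.0521>−1
Confirm numerically:
  x=-3.687: |R|=0.89822 <1
  x=-3.204: |R|=0.50342 <1
  x=-1.533: |R|=0.08680 <1
  x=-4.368: |R|=1.66394 >1
  x=-4.015: |R|=1.23649 >1
  x=-3.901: |R|=1.11249 >1
So |R|<1 on (-3.7917, 0).

left endpoint -3.7917.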